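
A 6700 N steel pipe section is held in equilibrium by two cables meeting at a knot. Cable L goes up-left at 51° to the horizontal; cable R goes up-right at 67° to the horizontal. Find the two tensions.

ΣF_x = 0: −T_L·cos51° + T_R·cos67° = 0 → T_R = 1.61062·T_L.
ΣF_y = 0: T_L·sin51° + T_R·sin67° = 6700.
Substitute: T_L·(0.777146 + 1.61062·0.920505) = 6700 → T_L = 2964.96 ≈ 2965 N.
Then T_R = 1.61062 × 2964.96 = 4775 N.

T_L = 2965 N, T_R = 4775 N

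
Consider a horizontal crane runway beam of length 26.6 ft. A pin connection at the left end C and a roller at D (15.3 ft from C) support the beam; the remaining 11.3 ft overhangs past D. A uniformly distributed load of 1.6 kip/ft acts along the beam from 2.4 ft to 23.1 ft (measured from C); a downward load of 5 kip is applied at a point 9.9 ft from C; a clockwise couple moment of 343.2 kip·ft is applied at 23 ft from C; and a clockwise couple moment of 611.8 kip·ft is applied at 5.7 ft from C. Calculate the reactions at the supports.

C_x = 0, C_y = -55.13 kip, D_y = 93.25 kip

Resultant of the distributed load: 1.6 × 20.7 = 33.12 kip at 12.75 ft from C.
Taking moments about C: D_y·15.3 − (1.6·20.7)·12.75 − 5·9.9 − 343.2 − 611.8 = 0 → D_y = 1426.78/15.3 = 93.2536 ≈ 93.25 kip.
ΣF_y = 0: C_y + 93.2536 − 1.6·20.7 − 5 = 0 → C_y = -55.13 kip.
ΣF_x = 0: no horizontal applied forces, so C_x = 0.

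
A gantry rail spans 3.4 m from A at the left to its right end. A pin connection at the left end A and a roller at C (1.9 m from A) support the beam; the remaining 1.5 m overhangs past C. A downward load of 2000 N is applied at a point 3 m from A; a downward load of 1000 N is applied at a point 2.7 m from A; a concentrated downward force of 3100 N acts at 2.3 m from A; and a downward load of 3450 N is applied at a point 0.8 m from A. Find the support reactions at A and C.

A_x = 0, A_y = -234.2 N, C_y = 9784 N

Taking moments about A: C_y·1.9 − 2000·3 − 1000·2.7 − 3100·2.3 − 3450·0.8 = 0 → C_y = 18590/1.9 = 9784.21 ≈ 9784 N.
ΣF_y = 0: A_y + 9784.21 − 2000 − 1000 − 3100 − 3450 = 0 → A_y = -234.2 N.
ΣF_x = 0: no horizontal applied forces, so A_x = 0.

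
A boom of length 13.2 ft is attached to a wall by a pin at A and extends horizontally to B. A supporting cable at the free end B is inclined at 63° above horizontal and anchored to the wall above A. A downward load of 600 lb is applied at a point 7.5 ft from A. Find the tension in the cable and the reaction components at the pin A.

T = 382.6 lb, A_x = 173.7 lb, A_y = 259.1 lb

ΣM about A: T·sin63°·13.2 − 600·7.5 = 0 → T = 4500/(13.2·0.891007) = 382.611 ≈ 382.6 lb.
ΣF_x = 0: A_x − T·cos63° = 0 → A_x = 382.611 × 0.45399 = 173.7 lb.
ΣF_y = 0: A_y + T·sin63° − 600 = 0 → A_y = 600 − 382.611 × 0.891007 = 259.1 lb.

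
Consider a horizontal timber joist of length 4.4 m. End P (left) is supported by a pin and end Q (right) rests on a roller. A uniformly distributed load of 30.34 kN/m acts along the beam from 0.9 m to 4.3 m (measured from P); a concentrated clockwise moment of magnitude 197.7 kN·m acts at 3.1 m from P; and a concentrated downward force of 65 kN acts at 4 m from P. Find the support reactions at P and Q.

Resultant of the distributed load: 30.34 × 3.4 = 103.156 kN at 2.6 m from P.
Moments about P: Q_y·4.4 − (30.34·3.4)·2.6 − 197.7 − 65·4 = 0 → Q_y = 725.9056/4.4 = 164.979 ≈ 165.0 kN.
ΣF_y = 0: P_y + 164.979 − 30.34·3.4 − 65 = 0 → P_y = 3.177 kN.
ΣF_x = 0: no horizontal applied forces, so P_x = 0.

P_x = 0, P_y = 3.177 kN, Q_y = 165.0 kN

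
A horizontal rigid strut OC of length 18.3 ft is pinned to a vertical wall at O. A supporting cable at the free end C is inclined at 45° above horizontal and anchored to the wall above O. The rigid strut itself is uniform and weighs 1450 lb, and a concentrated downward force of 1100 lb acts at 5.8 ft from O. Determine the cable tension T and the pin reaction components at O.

T = 1518 lb, O_x = 1074 lb, O_y = 1476 lb

ΣM about O: T·sin45°·18.3 − 1450·9.15 − 1100·5.8 = 0 → T = 19647.5/(18.3·0.707107) = 1518.35 ≈ 1518 lb.
ΣF_x = 0: O_x − T·cos45° = 0 → O_x = 1518.35 × 0.707107 = 1074 lb.
ΣF_y = 0: O_y + T·sin45° − 1450 − 1100 = 0 → O_y = 2550 − 1518.35 × 0.707107 = 1476 lb.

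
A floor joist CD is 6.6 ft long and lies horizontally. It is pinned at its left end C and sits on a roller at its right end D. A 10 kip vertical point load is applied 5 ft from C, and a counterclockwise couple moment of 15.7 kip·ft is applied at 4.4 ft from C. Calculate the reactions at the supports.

C_x = 0, C_y = 4.803 kip, D_y = 5.197 kip

ΣM about C: D_y·6.6 − 10·5 + 15.7 = 0 → D_y = 34.3/6.6 = 5.19697 ≈ 5.197 kip.
ΣF_y = 0: C_y + 5.19697 − 10 = 0 → C_y = 4.803 kip.
ΣF_x = 0: no horizontal applied forces, so C_x = 0.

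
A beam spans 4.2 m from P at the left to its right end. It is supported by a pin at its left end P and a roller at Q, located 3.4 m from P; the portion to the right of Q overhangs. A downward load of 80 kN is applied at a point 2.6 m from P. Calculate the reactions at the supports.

P_x = 0, P_y = 18.82 kN, Q_y = 61.18 kN

Moments about P: Q_y·3.4 − 80·2.6 = 0 → Q_y = 208/3.4 = 61.1765 ≈ 61.18 kN.
ΣF_y = 0: P_y + 61.1765 − 80 = 0 → P_y = 18.82 kN.
ΣF_x = 0: no horizontal applied forces, so P_x = 0.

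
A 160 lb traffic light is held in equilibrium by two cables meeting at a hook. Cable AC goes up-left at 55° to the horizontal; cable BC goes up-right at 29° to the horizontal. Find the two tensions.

T_AC = 140.7 lb, T_BC = 92.28 lb

ΣF_x = 0: −T_AC·cos55° + T_BC·cos29° = 0 → T_BC = 0.655801·T_AC.
ΣF_y = 0: T_AC·sin55° + T_BC·sin29° = 160.
Substitute: T_AC·(0.819152 + 0.655801·0.48481) = 160 → T_AC = 140.71 ≈ 140.7 lb.
Then T_BC = 0.655801 × 140.71 = 92.28 lb.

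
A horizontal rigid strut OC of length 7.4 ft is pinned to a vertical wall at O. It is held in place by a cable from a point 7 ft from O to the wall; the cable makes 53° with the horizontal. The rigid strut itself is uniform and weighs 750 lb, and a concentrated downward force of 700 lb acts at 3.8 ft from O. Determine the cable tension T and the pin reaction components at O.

T = 972.2 lb, O_x = 585.1 lb, O_y = 673.6 lb

ΣM about O: T·sin53°·7 − 750·3.7 − 700·3.8 = 0 → T = 5435/(7·0.798636) = 972.193 ≈ 972.2 lb.
ΣF_x = 0: O_x − T·cos53° = 0 → O_x = 972.193 × 0.601815 = 585.1 lb.
ΣF_y = 0: O_y + T·sin53° − 750 − 700 = 0 → O_y = 1450 − 972.193 × 0.798636 = 673.6 lb.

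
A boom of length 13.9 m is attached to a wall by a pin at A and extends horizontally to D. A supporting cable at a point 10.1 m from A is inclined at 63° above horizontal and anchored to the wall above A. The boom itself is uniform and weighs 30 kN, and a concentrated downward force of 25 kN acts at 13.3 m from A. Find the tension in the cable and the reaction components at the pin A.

ΣM about A: T·sin63°·10.1 − 30·6.95 − 25·13.3 = 0 → T = 541/(10.1·0.891007) = 60.1167 ≈ 60.12 kN.
ΣF_x = 0: A_x − T·cos63° = 0 → A_x = 60.1167 × 0.45399 = 27.29 kN.
ΣF_y = 0: A_y + T·sin63° − 30 − 25 = 0 → A_y = 55 − 60.1167 × 0.891007 = 1.436 kN.

T = 60.12 kN, A_x = 27.29 kN, A_y = 1.436 kN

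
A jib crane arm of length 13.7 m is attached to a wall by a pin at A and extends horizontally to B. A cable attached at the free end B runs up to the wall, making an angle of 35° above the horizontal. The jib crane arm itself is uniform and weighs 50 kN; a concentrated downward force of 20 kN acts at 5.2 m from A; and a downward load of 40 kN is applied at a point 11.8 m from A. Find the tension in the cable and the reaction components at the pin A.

T = 116.9 kN, A_x = 95.75 kN, A_y = 42.96 kN

ΣM about A: T·sin35°·13.7 − 50·6.85 − 20·5.2 − 40·11.8 = 0 → T = 918.5/(13.7·0.573576) = 116.887 ≈ 116.9 kN.
ΣF_x = 0: A_x − T·cos35° = 0 → A_x = 116.887 × 0.819152 = 95.75 kN.
ΣF_y = 0: A_y + T·sin35° − 50 − 20 − 40 = 0 → A_y = 110 − 116.887 × 0.573576 = 42.96 kN.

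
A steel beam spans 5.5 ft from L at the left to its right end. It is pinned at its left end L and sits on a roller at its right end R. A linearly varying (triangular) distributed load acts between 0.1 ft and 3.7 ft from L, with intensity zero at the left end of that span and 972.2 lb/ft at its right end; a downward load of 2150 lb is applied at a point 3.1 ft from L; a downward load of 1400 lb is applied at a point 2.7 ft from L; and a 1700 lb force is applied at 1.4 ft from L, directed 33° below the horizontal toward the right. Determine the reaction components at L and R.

Resultant of the triangular load: ½ × 972.2 × 3.6 = 1749.96 lb, acting at 2.5 ft from L (one-third of the span from the peak).
Taking moments about L: R_y·5.5 − (½·972.2·3.6)·2.5 − 2150·3.1 − 1400·2.7 − 1700·sin33°·1.4 = 0 → R_y = 16116.1/5.5 = 2930.2 ≈ 2930 lb.
ΣF_y = 0: L_y + 2930.2 − ½·972.2·3.6 − 2150 − 1400 − 1700·sin33° = 0 → L_y = 3296 lb.
ΣF_x = 0: L_x + 1700·cos33° = 0 → L_x = -1426 lb.

L_x = -1426 lb, L_y = 3296 lb, R_y = 2930 lb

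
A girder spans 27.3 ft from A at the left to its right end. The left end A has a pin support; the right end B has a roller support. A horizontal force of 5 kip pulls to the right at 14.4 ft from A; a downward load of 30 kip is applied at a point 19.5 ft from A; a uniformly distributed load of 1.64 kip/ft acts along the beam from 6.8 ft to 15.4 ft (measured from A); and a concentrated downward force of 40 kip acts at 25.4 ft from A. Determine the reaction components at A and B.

Resultant of the distributed load: 1.64 × 8.6 = 14.104 kip at 11.1 ft from A.
ΣM about A: B_y·27.3 − 30·19.5 − (1.64·8.6)·11.1 − 40·25.4 = 0 → B_y = 1757.5544/27.3 = 64.3793 ≈ 64.38 kip.
ΣF_y = 0: A_y + 64.3793 − 30 − 1.64·8.6 − 40 = 0 → A_y = 19.72 kip.
ΣF_x = 0: A_x + 5 = 0 → A_x = -5.000 kip.

A_x = -5.000 kip, A_y = 19.72 kip, B_y = 64.38 kip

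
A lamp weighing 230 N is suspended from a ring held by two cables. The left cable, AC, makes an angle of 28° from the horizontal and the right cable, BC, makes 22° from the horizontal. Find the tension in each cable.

ΣF_x = 0: −T_AC·cos28° + T_BC·cos22° = 0 → T_BC = 0.95229·T_AC.
ΣF_y = 0: T_AC·sin28° + T_BC·sin22° = 230.
Substitute: T_AC·(0.469472 + 0.95229·0.374607) = 230 → T_AC = 278.381 ≈ 278.4 N.
Then T_BC = 0.95229 × 278.381 = 265.1 N.

T_AC = 278.4 N, T_BC = 265.1 N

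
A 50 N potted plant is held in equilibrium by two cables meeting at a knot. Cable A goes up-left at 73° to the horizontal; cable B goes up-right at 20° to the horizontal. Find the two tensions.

T_A = 47.05 N, T_B = 14.64 N

ΣF_x = 0: −T_A·cos73° + T_B·cos20° = 0 → T_B = 0.311135·T_A.
ΣF_y = 0: T_A·sin73° + T_B·sin20° = 50.
Substitute: T_A·(0.956305 + 0.311135·0.34202) = 50 → T_A = 47.0491 ≈ 47.05 N.
Then T_B = 0.311135 × 47.0491 = 14.64 N.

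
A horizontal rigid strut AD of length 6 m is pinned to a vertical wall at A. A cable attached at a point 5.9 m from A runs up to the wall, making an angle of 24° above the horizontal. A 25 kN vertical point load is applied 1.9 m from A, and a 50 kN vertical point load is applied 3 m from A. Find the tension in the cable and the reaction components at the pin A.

T = 82.30 kN, A_x = 75.19 kN, A_y = 41.53 kN

ΣM about A: T·sin24°·5.9 − 25·1.9 − 50·3 = 0 → T = 197.5/(5.9·0.406737) = 82.3003 ≈ 82.30 kN.
ΣF_x = 0: A_x − T·cos24° = 0 → A_x = 82.3003 × 0.913545 = 75.19 kN.
ΣF_y = 0: A_y + T·sin24° − 25 − 50 = 0 → A_y = 75 − 82.3003 × 0.406737 = 41.53 kN.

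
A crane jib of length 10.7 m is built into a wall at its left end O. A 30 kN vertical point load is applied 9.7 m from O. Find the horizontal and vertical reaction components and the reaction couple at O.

O_x = 0, O_y = 30.00 kN, M_O = 291.0 kN·m

ΣF_x = 0: O_x = 0.
ΣF_y = 0: O_y − 30 = 0 → O_y = 30.00 kN.
ΣM about O: M_O − 30·9.7 = 0 → M_O = 291.0 kN·m.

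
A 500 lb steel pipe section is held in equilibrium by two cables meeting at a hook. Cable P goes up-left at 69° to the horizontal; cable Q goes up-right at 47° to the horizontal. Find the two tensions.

ΣF_x = 0: −T_P·cos69° + T_Q·cos47° = 0 → T_Q = 0.525467·T_P.
ΣF_y = 0: T_P·sin69° + T_Q·sin47° = 500.
Substitute: T_P·(0.93358 + 0.525467·0.731354) = 500 → T_P = 379.397 ≈ 379.4 lb.
Then T_Q = 0.525467 × 379.397 = 199.4 lb.

T_P = 379.4 lb, T_Q = 199.4 lb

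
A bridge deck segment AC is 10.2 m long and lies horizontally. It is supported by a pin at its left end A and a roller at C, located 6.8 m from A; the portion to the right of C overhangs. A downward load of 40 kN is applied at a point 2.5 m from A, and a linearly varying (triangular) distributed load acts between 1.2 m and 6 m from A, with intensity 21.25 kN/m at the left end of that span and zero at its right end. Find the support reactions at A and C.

A_x = 0, A_y = 55.29 kN, C_y = 35.71 kN

Resultant of the triangular load: ½ × 21.25 × 4.8 = 51 kN, acting at 2.8 m from A (one-third of the span from the peak).
ΣM about A: C_y·6.8 − 40·2.5 − (½·21.25·4.8)·2.8 = 0 → C_y = 242.8/6.8 = 35.7059 ≈ 35.71 kN.
ΣF_y = 0: A_y + 35.7059 − 40 − ½·21.25·4.8 = 0 → A_y = 55.29 kN.
ΣF_x = 0: no horizontal applied forces, so A_x = 0.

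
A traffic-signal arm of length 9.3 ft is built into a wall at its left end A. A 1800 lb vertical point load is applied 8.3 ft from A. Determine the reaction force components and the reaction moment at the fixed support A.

A_x = 0, A_y = 1800 lb, M_A = 14940 lb·ft

ΣF_x = 0: A_x = 0.
ΣF_y = 0: A_y − 1800 = 0 → A_y = 1800 lb.
ΣM about A: M_A − 1800·8.3 = 0 → M_A = 14940 lb·ft.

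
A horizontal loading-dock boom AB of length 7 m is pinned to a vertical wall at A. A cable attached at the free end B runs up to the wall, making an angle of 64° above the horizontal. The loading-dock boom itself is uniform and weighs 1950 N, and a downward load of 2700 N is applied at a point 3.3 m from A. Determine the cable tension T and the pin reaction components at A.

T = 2501 N, A_x = 1096 N, A_y = 2402 N

ΣM about A: T·sin64°·7 − 1950·3.5 − 2700·3.3 = 0 → T = 15735/(7·0.898794) = 2500.97 ≈ 2501 N.
ΣF_x = 0: A_x − T·cos64° = 0 → A_x = 2500.97 × 0.438371 = 1096 N.
ΣF_y = 0: A_y + T·sin64° − 1950 − 2700 = 0 → A_y = 4650 − 2500.97 × 0.898794 = 2402 N.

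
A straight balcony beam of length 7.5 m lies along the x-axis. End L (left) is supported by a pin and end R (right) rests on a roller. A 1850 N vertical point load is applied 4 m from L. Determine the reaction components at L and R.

L_x = 0, L_y = 863.3 N, R_y = 986.7 N

Taking moments about L: R_y·7.5 − 1850·4 = 0 → R_y = 7400/7.5 = 986.667 ≈ 986.7 N.
ΣF_y = 0: L_y + 986.667 − 1850 = 0 → L_y = 863.3 N.
ΣF_x = 0: no horizontal applied forces, so L_x = 0.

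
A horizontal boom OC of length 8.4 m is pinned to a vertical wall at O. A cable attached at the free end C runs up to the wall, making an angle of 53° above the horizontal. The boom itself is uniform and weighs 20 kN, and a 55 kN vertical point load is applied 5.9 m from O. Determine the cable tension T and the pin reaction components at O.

T = 60.89 kN, O_x = 36.65 kN, O_y = 26.37 kN

ΣM about O: T·sin53°·8.4 − 20·4.2 − 55·5.9 = 0 → T = 408.5/(8.4·0.798636) = 60.8925 ≈ 60.89 kN.
ΣF_x = 0: O_x − T·cos53° = 0 → O_x = 60.8925 × 0.601815 = 36.65 kN.
ΣF_y = 0: O_y + T·sin53° − 20 − 55 = 0 → O_y = 75 − 60.8925 × 0.798636 = 26.37 kN.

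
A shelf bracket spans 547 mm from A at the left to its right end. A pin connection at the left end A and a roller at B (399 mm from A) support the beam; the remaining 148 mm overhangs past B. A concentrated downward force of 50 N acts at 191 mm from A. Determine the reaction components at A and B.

ΣM about A: B_y·399 − 50·191 = 0 → B_y = 9550/399 = 23.9348 ≈ 23.93 N.
ΣF_y = 0: A_y + 23.9348 − 50 = 0 → A_y = 26.07 N.
ΣF_x = 0: no horizontal applied forces, so A_x = 0.

A_x = 0, A_y = 26.07 N, B_y = 23.93 N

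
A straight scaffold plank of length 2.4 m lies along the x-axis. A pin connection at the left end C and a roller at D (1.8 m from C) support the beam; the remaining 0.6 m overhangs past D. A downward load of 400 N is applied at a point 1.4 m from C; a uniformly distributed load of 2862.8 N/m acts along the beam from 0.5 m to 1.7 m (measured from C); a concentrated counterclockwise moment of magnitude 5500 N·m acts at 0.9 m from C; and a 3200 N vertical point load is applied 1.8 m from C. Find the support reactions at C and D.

C_x = 0, C_y = 4480 N, D_y = 2555 N

Resultant of the distributed load: 2862.8 × 1.2 = 3435.36 N at 1.1 m from C.
Moments about C: D_y·1.8 − 400·1.4 − (2862.8·1.2)·1.1 + 5500 − 3200·1.8 = 0 → D_y = 4598.896/1.8 = 2554.94 ≈ 2555 N.
ΣF_y = 0: C_y + 2554.94 − 400 − 2862.8·1.2 − 3200 = 0 → C_y = 4480 N.
ΣF_x = 0: no horizontal applied forces, so C_x = 0.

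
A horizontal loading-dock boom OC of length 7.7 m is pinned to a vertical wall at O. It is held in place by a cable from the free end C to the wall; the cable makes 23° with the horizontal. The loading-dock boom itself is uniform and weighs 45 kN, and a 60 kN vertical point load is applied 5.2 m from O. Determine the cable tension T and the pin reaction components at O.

ΣM about O: T·sin23°·7.7 − 45·3.85 − 60·5.2 = 0 → T = 485.25/(7.7·0.390731) = 161.286 ≈ 161.3 kN.
ΣF_x = 0: O_x − T·cos23° = 0 → O_x = 161.286 × 0.920505 = 148.5 kN.
ΣF_y = 0: O_y + T·sin23° − 45 − 60 = 0 → O_y = 105 − 161.286 × 0.390731 = 41.98 kN.

T = 161.3 kN, O_x = 148.5 kN, O_y = 41.98 kN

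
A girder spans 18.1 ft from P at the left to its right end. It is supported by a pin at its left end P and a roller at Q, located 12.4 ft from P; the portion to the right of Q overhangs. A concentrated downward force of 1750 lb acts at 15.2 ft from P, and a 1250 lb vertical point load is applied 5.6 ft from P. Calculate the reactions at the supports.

ΣM about P: Q_y·12.4 − 1750·15.2 − 1250·5.6 = 0 → Q_y = 33600/12.4 = 2709.68 ≈ 2710 lb.
ΣF_y = 0: P_y + 2709.68 − 1750 − 1250 = 0 → P_y = 290.3 lb.
ΣF_x = 0: no horizontal applied forces, so P_x = 0.

P_x = 0, P_y = 290.3 lb, Q_y = 2710 lb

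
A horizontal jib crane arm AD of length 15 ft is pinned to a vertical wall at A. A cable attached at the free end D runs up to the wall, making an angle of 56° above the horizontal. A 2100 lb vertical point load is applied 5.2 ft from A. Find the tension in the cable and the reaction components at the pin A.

T = 878.1 lb, A_x = 491.0 lb, A_y = 1372 lb

ΣM about A: T·sin56°·15 − 2100·5.2 = 0 → T = 10920/(15·0.829038) = 878.126 ≈ 878.1 lb.
ΣF_x = 0: A_x − T·cos56° = 0 → A_x = 878.126 × 0.559193 = 491.0 lb.
ΣF_y = 0: A_y + T·sin56° − 2100 = 0 → A_y = 2100 − 878.126 × 0.829038 = 1372 lb.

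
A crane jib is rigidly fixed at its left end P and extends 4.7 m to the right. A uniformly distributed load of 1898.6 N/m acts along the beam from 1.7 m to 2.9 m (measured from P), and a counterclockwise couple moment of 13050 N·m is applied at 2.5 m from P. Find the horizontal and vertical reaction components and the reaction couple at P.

Resultant of the distributed load: 1898.6 × 1.2 = 2278.32 N at 2.3 m from P.
ΣF_x = 0: P_x = 0.
ΣF_y = 0: P_y − 1898.6·1.2 = 0 → P_y = 2278 N.
ΣM about P: M_P − (1898.6·1.2)·2.3 + 13050 = 0 → M_P = -7810 N·m.

P_x = 0, P_y = 2278 N, M_P = -7810 N·m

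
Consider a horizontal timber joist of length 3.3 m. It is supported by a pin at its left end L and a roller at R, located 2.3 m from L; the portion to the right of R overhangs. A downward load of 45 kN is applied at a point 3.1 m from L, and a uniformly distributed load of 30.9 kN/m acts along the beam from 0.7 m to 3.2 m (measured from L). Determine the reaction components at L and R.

Resultant of the distributed load: 30.9 × 2.5 = 77.25 kN at 1.95 m from L.
ΣM about L: R_y·2.3 − 45·3.1 − (30.9·2.5)·1.95 = 0 → R_y = 290.1375/2.3 = 126.147 ≈ 126.1 kN.
ΣF_y = 0: L_y + 126.147 − 45 − 30.9·2.5 = 0 → L_y = -3.897 kN.
ΣF_x = 0: no horizontal applied forces, so L_x = 0.

L_x = 0, L_y = -3.897 kN, R_y = 126.1 kN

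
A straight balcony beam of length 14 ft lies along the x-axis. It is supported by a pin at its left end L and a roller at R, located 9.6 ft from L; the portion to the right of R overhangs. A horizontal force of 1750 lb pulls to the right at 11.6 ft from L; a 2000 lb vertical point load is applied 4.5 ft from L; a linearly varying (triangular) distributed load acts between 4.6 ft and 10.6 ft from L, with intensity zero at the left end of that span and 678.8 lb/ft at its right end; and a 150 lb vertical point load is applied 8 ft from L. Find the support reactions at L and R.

L_x = -1750 lb, L_y = 1300 lb, R_y = 2887 lb

Resultant of the triangular load: ½ × 678.8 × 6 = 2036.4 lb, acting at 8.6 ft from L (one-third of the span from the peak).
Moments about L: R_y·9.6 − 2000·4.5 − (½·678.8·6)·8.6 − 150·8 = 0 → R_y = 27713.04/9.6 = 2886.78 ≈ 2887 lb.
ΣF_y = 0: L_y + 2886.78 − 2000 − ½·678.8·6 − 150 = 0 → L_y = 1300 lb.
ΣF_x = 0: L_x + 1750 = 0 → L_x = -1750 lb.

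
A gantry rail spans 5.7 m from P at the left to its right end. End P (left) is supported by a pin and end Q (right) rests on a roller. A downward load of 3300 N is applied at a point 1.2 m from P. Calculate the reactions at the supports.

P_x = 0, P_y = 2605 N, Q_y = 694.7 N

Taking moments about P: Q_y·5.7 − 3300·1.2 = 0 → Q_y = 3960/5.7 = 694.737 ≈ 694.7 N.
ΣF_y = 0: P_y + 694.737 − 3300 = 0 → P_y = 2605 N.
ΣF_x = 0: no horizontal applied forces, so P_x = 0.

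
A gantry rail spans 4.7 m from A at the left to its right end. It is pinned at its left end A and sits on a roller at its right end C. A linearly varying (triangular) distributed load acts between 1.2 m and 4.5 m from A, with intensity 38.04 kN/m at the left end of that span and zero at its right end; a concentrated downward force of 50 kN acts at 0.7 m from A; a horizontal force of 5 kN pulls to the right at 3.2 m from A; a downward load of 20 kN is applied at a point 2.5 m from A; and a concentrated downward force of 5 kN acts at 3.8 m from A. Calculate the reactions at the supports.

A_x = -5.000 kN, A_y = 84.92 kN, C_y = 52.84 kN

Resultant of the triangular load: ½ × 38.04 × 3.3 = 62.766 kN, acting at 2.3 m from A (one-third of the span from the peak).
Taking moments about A: C_y·4.7 − (½·38.04·3.3)·2.3 − 50·0.7 − 20·2.5 − 5·3.8 = 0 → C_y = 248.3618/4.7 = 52.8429 ≈ 52.84 kN.
ΣF_y = 0: A_y + 52.8429 − ½·38.04·3.3 − 50 − 20 − 5 = 0 → A_y = 84.92 kN.
ΣF_x = 0: A_x + 5 = 0 → A_x = -5.000 kN.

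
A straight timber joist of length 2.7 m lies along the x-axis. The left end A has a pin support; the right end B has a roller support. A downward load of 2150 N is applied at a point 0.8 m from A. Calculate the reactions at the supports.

ΣM about A: B_y·2.7 − 2150·0.8 = 0 → B_y = 1720/2.7 = 637.037 ≈ 637.0 N.
ΣF_y = 0: A_y + 637.037 − 2150 = 0 → A_y = 1513 N.
ΣF_x = 0: no horizontal applied forces, so A_x = 0.

A_x = 0, A_y = 1513 N, B_y = 637.0 N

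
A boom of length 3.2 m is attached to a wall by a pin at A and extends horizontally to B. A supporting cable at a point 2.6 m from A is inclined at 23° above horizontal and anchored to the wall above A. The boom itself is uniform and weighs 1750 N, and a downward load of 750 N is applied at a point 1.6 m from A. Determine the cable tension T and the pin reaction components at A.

T = 3937 N, A_x = 3624 N, A_y = 961.5 N

ΣM about A: T·sin23°·2.6 − 1750·1.6 − 750·1.6 = 0 → T = 4000/(2.6·0.390731) = 3937.39 ≈ 3937 N.
ΣF_x = 0: A_x − T·cos23° = 0 → A_x = 3937.39 × 0.920505 = 3624 N.
ΣF_y = 0: A_y + T·sin23° − 1750 − 750 = 0 → A_y = 2500 − 3937.39 × 0.390731 = 961.5 N.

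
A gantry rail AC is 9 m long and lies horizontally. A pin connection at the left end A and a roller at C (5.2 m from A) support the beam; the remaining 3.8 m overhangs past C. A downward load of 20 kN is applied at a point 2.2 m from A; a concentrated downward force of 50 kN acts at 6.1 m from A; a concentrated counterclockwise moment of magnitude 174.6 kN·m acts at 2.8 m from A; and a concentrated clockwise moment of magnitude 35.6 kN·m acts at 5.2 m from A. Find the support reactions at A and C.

ΣM about A: C_y·5.2 − 20·2.2 − 50·6.1 + 174.6 − 35.6 = 0 → C_y = 210/5.2 = 40.3846 ≈ 40.38 kN.
ΣF_y = 0: A_y + 40.3846 − 20 − 50 = 0 → A_y = 29.62 kN.
ΣF_x = 0: no horizontal applied forces, so A_x = 0.

A_x = 0, A_y = 29.62 kN, C_y = 40.38 kN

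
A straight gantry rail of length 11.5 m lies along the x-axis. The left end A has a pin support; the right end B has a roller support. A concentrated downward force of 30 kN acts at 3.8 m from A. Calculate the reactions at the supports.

Moments about A: B_y·11.5 − 30·3.8 = 0 → B_y = 114/11.5 = 9.91304 ≈ 9.913 kN.
ΣF_y = 0: A_y + 9.91304 − 30 = 0 → A_y = 20.09 kN.
ΣF_x = 0: no horizontal applied forces, so A_x = 0.

A_x = 0, A_y = 20.09 kN, B_y = 9.913 kN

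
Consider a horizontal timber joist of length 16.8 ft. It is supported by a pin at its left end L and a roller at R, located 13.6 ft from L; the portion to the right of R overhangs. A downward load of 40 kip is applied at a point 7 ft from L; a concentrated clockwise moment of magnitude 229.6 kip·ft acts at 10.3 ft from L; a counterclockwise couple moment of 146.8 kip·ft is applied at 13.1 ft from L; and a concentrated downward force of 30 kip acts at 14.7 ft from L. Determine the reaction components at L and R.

L_x = 0, L_y = 10.90 kip, R_y = 59.10 kip

Taking moments about L: R_y·13.6 − 40·7 − 229.6 + 146.8 − 30·14.7 = 0 → R_y = 803.8/13.6 = 59.1029 ≈ 59.10 kip.
ΣF_y = 0: L_y + 59.1029 − 40 − 30 = 0 → L_y = 10.90 kip.
ΣF_x = 0: no horizontal applied forces, so L_x = 0.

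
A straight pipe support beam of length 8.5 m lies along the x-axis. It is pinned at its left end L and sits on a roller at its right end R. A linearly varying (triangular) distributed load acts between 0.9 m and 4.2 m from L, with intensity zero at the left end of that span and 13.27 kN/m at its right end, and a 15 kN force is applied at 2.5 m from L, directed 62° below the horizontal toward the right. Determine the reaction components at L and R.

L_x = -7.042 kN, L_y = 23.26 kN, R_y = 11.88 kN

Resultant of the triangular load: ½ × 13.27 × 3.3 = 21.8955 kN, acting at 3.1 m from L (one-third of the span from the peak).
Taking moments about L: R_y·8.5 − (½·13.27·3.3)·3.1 − 15·sin62°·2.5 = 0 → R_y = 100.987/8.5 = 11.8808 ≈ 11.88 kN.
ΣF_y = 0: L_y + 11.8808 − ½·13.27·3.3 − 15·sin62° = 0 → L_y = 23.26 kN.
ΣF_x = 0: L_x + 15·cos62° = 0 → L_x = -7.042 kN.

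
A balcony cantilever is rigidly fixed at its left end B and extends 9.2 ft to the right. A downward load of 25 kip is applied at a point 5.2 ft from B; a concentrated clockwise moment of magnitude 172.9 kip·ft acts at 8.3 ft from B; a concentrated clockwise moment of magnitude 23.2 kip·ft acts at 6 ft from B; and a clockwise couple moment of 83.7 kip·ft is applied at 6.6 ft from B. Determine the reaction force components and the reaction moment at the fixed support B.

B_x = 0, B_y = 25.00 kip, M_B = 409.8 kip·ft

ΣF_x = 0: B_x = 0.
ΣF_y = 0: B_y − 25 = 0 → B_y = 25.00 kip.
ΣM about B: M_B − 25·5.2 − 172.9 − 23.2 − 83.7 = 0 → M_B = 409.8 kip·ft.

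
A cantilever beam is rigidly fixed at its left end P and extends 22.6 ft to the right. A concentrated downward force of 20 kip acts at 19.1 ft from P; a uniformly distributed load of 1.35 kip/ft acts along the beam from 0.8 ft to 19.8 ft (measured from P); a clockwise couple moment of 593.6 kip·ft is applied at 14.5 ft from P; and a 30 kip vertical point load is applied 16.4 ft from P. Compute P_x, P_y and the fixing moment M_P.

Resultant of the distributed load: 1.35 × 19 = 25.65 kip at 10.3 ft from P.
ΣF_x = 0: P_x = 0.
ΣF_y = 0: P_y − 20 − 1.35·19 − 30 = 0 → P_y = 75.65 kip.
ΣM about P: M_P − 20·19.1 − (1.35·19)·10.3 − 593.6 − 30·16.4 = 0 → M_P = 1732 kip·ft.

P_x = 0, P_y = 75.65 kip, M_P = 1732 kip·ft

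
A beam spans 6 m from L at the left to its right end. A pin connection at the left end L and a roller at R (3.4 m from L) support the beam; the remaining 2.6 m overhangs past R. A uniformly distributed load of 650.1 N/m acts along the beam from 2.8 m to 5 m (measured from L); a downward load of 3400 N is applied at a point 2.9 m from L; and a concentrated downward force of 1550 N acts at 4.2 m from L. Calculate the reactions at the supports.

Resultant of the distributed load: 650.1 × 2.2 = 1430.22 N at 3.9 m from L.
Taking moments about L: R_y·3.4 − (650.1·2.2)·3.9 − 3400·2.9 − 1550·4.2 = 0 → R_y = 21947.858/3.4 = 6455.25 ≈ 6455 N.
ΣF_y = 0: L_y + 6455.25 − 650.1·2.2 − 3400 − 1550 = 0 → L_y = -75.03 N.
ΣF_x = 0: no horizontal applied forces, so L_x = 0.

L_x = 0, L_y = -75.03 N, R_y = 6455 N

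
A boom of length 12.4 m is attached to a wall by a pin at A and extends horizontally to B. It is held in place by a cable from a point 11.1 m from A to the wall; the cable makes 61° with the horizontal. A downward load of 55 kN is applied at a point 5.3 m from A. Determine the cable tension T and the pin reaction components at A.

ΣM about A: T·sin61°·11.1 − 55·5.3 = 0 → T = 291.5/(11.1·0.87462) = 30.0259 ≈ 30.03 kN.
ΣF_x = 0: A_x − T·cos61° = 0 → A_x = 30.0259 × 0.48481 = 14.56 kN.
ΣF_y = 0: A_y + T·sin61° − 55 = 0 → A_y = 55 − 30.0259 × 0.87462 = 28.74 kN.

T = 30.03 kN, A_x = 14.56 kN, A_y = 28.74 kN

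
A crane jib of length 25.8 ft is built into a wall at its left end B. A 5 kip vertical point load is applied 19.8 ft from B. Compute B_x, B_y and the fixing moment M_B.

B_x = 0, B_y = 5.000 kip, M_B = 99.00 kip·ft

ΣF_x = 0: B_x = 0.
ΣF_y = 0: B_y − 5 = 0 → B_y = 5.000 kip.
ΣM about B: M_B − 5·19.8 = 0 → M_B = 99.00 kip·ft.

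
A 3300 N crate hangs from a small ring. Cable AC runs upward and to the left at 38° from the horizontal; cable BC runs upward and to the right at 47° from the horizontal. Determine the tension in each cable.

T_AC = 2259 N, T_BC = 2610 N

ΣF_x = 0: −T_AC·cos38° + T_BC·cos47° = 0 → T_BC = 1.15544·T_AC.
ΣF_y = 0: T_AC·sin38° + T_BC·sin47° = 3300.
Substitute: T_AC·(0.615661 + 1.15544·0.731354) = 3300 → T_AC = 2259.2 ≈ 2259 N.
Then T_BC = 1.15544 × 2259.2 = 2610 N.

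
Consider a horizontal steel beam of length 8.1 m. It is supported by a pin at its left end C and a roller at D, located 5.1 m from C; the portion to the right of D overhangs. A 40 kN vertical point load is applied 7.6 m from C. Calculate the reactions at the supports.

C_x = 0, C_y = -19.61 kN, D_y = 59.61 kN

Taking moments about C: D_y·5.1 − 40·7.6 = 0 → D_y = 304/5.1 = 59.6078 ≈ 59.61 kN.
ΣF_y = 0: C_y + 59.6078 − 40 = 0 → C_y = -19.61 kN.
ΣF_x = 0: no horizontal applied forces, so C_x = 0.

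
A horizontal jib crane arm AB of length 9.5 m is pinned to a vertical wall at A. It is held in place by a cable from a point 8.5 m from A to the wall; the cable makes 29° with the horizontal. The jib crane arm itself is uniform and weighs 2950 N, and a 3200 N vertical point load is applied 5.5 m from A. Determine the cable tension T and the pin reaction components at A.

ΣM about A: T·sin29°·8.5 − 2950·4.75 − 3200·5.5 = 0 → T = 31612.5/(8.5·0.48481) = 7671.29 ≈ 7671 N.
ΣF_x = 0: A_x − T·cos29° = 0 → A_x = 7671.29 × 0.87462 = 6709 N.
ΣF_y = 0: A_y + T·sin29° − 2950 − 3200 = 0 → A_y = 6150 − 7671.29 × 0.48481 = 2431 N.

T = 7671 N, A_x = 6709 N, A_y = 2431 N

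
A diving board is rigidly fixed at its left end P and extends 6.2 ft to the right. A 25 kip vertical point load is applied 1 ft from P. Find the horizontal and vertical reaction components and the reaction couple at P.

ΣF_x = 0: P_x = 0.
ΣF_y = 0: P_y − 25 = 0 → P_y = 25.00 kip.
ΣM about P: M_P − 25·1 = 0 → M_P = 25.00 kip·ft.

P_x = 0, P_y = 25.00 kip, M_P = 25.00 kip·ft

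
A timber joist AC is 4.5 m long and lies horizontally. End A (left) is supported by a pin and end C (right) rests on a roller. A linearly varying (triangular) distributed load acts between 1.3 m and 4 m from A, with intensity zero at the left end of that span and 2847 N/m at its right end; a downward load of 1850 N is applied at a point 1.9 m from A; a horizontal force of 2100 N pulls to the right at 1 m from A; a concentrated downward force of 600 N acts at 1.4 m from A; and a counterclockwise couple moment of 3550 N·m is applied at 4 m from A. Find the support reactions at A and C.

Resultant of the triangular load: ½ × 2847 × 2.7 = 3843.45 N, acting at 3.1 m from A (one-third of the span from the peak).
Moments about A: C_y·4.5 − (½·2847·2.7)·3.1 − 1850·1.9 − 600·1.4 + 3550 = 0 → C_y = 12719.695/4.5 = 2826.6 ≈ 2827 N.
ΣF_y = 0: A_y + 2826.6 − ½·2847·2.7 − 1850 − 600 = 0 → A_y = 3467 N.
ΣF_x = 0: A_x + 2100 = 0 → A_x = -2100 N.

A_x = -2100 N, A_y = 3467 N, C_y = 2827 N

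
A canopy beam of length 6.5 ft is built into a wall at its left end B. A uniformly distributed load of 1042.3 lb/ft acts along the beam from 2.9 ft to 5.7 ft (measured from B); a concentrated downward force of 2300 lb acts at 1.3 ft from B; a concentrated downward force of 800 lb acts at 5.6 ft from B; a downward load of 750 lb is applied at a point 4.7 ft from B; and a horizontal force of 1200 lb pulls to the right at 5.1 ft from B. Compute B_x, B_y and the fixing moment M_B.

Resultant of the distributed load: 1042.3 × 2.8 = 2918.44 lb at 4.3 ft from B.
ΣF_x = 0: B_x + 1200 = 0 → B_x = -1200 lb.
ΣF_y = 0: B_y − 1042.3·2.8 − 2300 − 800 − 750 = 0 → B_y = 6768 lb.
ΣM about B: M_B − (1042.3·2.8)·4.3 − 2300·1.3 − 800·5.6 − 750·4.7 = 0 → M_B = 23540 lb·ft.

B_x = -1200 lb, B_y = 6768 lb, M_B = 23540 lb·ft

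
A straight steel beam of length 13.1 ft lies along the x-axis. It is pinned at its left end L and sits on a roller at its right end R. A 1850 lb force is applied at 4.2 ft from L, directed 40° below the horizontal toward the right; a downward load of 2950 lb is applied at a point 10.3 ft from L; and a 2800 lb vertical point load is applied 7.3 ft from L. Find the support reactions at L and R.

ΣM about L: R_y·13.1 − 1850·sin40°·4.2 − 2950·10.3 − 2800·7.3 = 0 → R_y = 55819.5/13.1 = 4261.03 ≈ 4261 lb.
ΣF_y = 0: L_y + 4261.03 − 1850·sin40° − 2950 − 2800 = 0 → L_y = 2678 lb.
ΣF_x = 0: L_x + 1850·cos40° = 0 → L_x = -1417 lb.

L_x = -1417 lb, L_y = 2678 lb, R_y = 4261 lb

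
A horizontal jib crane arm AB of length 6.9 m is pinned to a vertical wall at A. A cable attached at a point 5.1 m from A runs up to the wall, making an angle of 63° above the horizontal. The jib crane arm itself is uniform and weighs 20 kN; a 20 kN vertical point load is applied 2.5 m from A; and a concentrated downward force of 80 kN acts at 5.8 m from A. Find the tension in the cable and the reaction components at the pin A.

ΣM about A: T·sin63°·5.1 − 20·3.45 − 20·2.5 − 80·5.8 = 0 → T = 583/(5.1·0.891007) = 128.297 ≈ 128.3 kN.
ΣF_x = 0: A_x − T·cos63° = 0 → A_x = 128.297 × 0.45399 = 58.25 kN.
ΣF_y = 0: A_y + T·sin63° − 20 − 20 − 80 = 0 → A_y = 120 − 128.297 × 0.891007 = 5.686 kN.

T = 128.3 kN, A_x = 58.25 kN, A_y = 5.686 kN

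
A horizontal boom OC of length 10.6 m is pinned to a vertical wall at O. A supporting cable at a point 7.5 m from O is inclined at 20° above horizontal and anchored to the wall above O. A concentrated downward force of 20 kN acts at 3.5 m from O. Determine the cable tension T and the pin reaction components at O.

T = 27.29 kN, O_x = 25.64 kN, O_y = 10.67 kN

ΣM about O: T·sin20°·7.5 − 20·3.5 = 0 → T = 70/(7.5·0.34202) = 27.2889 ≈ 27.29 kN.
ΣF_x = 0: O_x − T·cos20° = 0 → O_x = 27.2889 × 0.939693 = 25.64 kN.
ΣF_y = 0: O_y + T·sin20° − 20 = 0 → O_y = 20 − 27.2889 × 0.34202 = 10.67 kN.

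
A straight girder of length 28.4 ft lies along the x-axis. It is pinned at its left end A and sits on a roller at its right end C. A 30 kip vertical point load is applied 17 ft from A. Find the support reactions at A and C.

A_x = 0, A_y = 12.04 kip, C_y = 17.96 kip

Moments about A: C_y·28.4 − 30·17 = 0 → C_y = 510/28.4 = 17.9577 ≈ 17.96 kip.
ΣF_y = 0: A_y + 17.9577 − 30 = 0 → A_y = 12.04 kip.
ΣF_x = 0: no horizontal applied forces, so A_x = 0.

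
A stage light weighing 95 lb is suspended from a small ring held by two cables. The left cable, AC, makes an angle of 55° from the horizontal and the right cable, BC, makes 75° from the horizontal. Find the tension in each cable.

T_AC = 32.10 lb, T_BC = 71.13 lb

ΣF_x = 0: −T_AC·cos55° + T_BC·cos75° = 0 → T_BC = 2.21613·T_AC.
ΣF_y = 0: T_AC·sin55° + T_BC·sin75° = 95.
Substitute: T_AC·(0.819152 + 2.21613·0.965926) = 95 → T_AC = 32.0971 ≈ 32.10 lb.
Then T_BC = 2.21613 × 32.0971 = 71.13 lb.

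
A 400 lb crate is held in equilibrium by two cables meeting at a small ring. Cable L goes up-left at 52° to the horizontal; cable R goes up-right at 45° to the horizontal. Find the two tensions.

T_L = 285.0 lb, T_R = 248.1 lb

ΣF_x = 0: −T_L·cos52° + T_R·cos45° = 0 → T_R = 0.870677·T_L.
ΣF_y = 0: T_L·sin52° + T_R·sin45° = 400.
Substitute: T_L·(0.788011 + 0.870677·0.707107) = 400 → T_L = 284.967 ≈ 285.0 lb.
Then T_R = 0.870677 × 284.967 = 248.1 lb.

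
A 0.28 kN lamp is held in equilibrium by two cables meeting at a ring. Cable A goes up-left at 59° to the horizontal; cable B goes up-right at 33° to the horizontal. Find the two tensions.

T_A = 0.2350 kN, T_B = 0.1443 kN

ΣF_x = 0: −T_A·cos59° + T_B·cos33° = 0 → T_B = 0.614112·T_A.
ΣF_y = 0: T_A·sin59° + T_B·sin33° = 0.28.
Substitute: T_A·(0.857167 + 0.614112·0.544639) = 0.28 → T_A = 0.234971 ≈ 0.2350 kN.
Then T_B = 0.614112 × 0.234971 = 0.1443 kN.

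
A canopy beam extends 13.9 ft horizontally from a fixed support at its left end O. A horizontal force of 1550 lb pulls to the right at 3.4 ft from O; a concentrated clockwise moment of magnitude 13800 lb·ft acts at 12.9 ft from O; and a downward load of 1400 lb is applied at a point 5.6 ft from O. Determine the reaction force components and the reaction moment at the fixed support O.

ΣF_x = 0: O_x + 1550 = 0 → O_x = -1550 lb.
ΣF_y = 0: O_y − 1400 = 0 → O_y = 1400 lb.
ΣM about O: M_O − 13800 − 1400·5.6 = 0 → M_O = 21640 lb·ft.

O_x = -1550 lb, O_y = 1400 lb, M_O = 21640 lb·ft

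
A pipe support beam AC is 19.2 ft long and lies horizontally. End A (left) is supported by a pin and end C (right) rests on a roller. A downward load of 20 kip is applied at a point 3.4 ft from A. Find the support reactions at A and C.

A_x = 0, A_y = 16.46 kip, C_y = 3.542 kip

Taking moments about A: C_y·19.2 − 20·3.4 = 0 → C_y = 68/19.2 = 3.54167 ≈ 3.542 kip.
ΣF_y = 0: A_y + 3.54167 − 20 = 0 → A_y = 16.46 kip.
ΣF_x = 0: no horizontal applied forces, so A_x = 0.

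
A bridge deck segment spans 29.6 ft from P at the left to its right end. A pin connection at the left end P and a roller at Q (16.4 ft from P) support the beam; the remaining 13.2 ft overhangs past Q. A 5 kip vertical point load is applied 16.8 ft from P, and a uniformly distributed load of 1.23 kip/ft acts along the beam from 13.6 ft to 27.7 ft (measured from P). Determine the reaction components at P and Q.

Resultant of the distributed load: 1.23 × 14.1 = 17.343 kip at 20.65 ft from P.
ΣM about P: Q_y·16.4 − 5·16.8 − (1.23·14.1)·20.65 = 0 → Q_y = 442.13295/16.4 = 26.9593 ≈ 26.96 kip.
ΣF_y = 0: P_y + 26.9593 − 5 − 1.23·14.1 = 0 → P_y = -4.616 kip.
ΣF_x = 0: no horizontal applied forces, so P_x = 0.

P_x = 0, P_y = -4.616 kip, Q_y = 26.96 kip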